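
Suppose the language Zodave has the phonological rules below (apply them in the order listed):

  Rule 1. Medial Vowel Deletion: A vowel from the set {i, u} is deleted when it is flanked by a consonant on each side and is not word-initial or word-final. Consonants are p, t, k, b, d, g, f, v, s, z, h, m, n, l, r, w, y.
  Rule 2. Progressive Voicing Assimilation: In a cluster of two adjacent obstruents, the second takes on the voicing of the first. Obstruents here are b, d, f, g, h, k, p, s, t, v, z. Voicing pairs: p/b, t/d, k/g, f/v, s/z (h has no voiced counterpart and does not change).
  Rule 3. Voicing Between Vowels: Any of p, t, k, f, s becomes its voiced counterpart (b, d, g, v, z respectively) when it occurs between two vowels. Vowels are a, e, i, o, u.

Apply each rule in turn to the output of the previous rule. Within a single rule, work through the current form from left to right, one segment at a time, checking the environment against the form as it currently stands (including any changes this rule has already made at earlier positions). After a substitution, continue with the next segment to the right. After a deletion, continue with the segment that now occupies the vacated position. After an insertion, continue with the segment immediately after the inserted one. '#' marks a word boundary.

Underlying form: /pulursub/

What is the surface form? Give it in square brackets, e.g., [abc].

Rule 1 Medial Vowel Deletion: [pulursub] → [plrsb]
Rule 2 Progressive Voicing Assimilation: [plrsb] → [plrsp]
Rule 3 Voicing Between Vowels: no change — [plrsp]

[plrsp]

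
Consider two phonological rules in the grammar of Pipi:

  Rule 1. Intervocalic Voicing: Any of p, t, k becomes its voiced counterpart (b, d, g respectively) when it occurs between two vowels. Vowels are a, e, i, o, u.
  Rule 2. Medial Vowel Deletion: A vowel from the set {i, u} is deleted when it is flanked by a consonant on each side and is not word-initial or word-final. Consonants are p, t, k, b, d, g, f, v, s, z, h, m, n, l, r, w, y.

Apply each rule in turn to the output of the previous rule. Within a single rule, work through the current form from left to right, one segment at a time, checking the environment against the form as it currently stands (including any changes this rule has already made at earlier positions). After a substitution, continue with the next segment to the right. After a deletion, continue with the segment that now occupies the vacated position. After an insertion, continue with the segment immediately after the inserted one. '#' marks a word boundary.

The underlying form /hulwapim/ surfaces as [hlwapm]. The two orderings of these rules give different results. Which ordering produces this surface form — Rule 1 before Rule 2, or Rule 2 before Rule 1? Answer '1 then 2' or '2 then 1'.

2 then 1

Order 1 then 2:
  1 Intervocalic Voicing: [hulwapim] → [hulwabim]
  2 Medial Vowel Deletion: [hulwabim] → [hlwabm]
  result: [hlwabm]
Order 2 then 1:
  2 Medial Vowel Deletion: [hulwapim] → [hlwapm]
  1 Intervocalic Voicing: no change — [hlwapm]
  result: [hlwapm]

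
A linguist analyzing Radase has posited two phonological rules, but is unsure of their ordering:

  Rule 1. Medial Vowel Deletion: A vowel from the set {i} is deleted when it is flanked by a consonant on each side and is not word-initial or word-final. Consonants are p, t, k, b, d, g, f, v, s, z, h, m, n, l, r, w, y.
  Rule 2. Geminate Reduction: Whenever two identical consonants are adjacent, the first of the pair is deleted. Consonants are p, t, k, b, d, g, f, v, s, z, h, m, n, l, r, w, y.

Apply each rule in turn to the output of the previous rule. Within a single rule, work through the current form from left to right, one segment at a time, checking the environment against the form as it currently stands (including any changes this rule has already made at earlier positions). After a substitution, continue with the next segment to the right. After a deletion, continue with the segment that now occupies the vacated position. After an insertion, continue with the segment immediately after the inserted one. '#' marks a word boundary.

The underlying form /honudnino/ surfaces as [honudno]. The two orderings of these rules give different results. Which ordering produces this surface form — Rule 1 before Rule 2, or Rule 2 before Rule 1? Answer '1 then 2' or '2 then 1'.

Order 1 then 2:
  1 Medial Vowel Deletion: [honudnino] → [honudnno]
  2 Geminate Reduction: [honudnno] → [honudno]
  result: [honudno]
Order 2 then 1:
  2 Geminate Reduction: no change — [honudnino]
  1 Medial Vowel Deletion: [honudnino] → [honudnno]
  result: [honudnno]

1 then 2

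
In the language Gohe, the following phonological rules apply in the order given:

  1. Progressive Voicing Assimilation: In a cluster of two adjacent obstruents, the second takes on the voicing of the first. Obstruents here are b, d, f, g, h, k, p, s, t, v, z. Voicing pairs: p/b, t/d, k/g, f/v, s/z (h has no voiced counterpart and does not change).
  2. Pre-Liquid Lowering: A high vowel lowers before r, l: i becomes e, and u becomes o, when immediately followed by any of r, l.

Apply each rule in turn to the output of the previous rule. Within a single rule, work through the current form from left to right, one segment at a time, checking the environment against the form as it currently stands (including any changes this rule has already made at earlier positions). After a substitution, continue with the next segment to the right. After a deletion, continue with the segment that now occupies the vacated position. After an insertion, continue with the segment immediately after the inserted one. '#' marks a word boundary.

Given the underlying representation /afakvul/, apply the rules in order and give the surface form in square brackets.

1 Progressive Voicing Assimilation: [afakvul] → [afakful]
2 Pre-Liquid Lowering: [afakful] → [afakfol]

[afakfol]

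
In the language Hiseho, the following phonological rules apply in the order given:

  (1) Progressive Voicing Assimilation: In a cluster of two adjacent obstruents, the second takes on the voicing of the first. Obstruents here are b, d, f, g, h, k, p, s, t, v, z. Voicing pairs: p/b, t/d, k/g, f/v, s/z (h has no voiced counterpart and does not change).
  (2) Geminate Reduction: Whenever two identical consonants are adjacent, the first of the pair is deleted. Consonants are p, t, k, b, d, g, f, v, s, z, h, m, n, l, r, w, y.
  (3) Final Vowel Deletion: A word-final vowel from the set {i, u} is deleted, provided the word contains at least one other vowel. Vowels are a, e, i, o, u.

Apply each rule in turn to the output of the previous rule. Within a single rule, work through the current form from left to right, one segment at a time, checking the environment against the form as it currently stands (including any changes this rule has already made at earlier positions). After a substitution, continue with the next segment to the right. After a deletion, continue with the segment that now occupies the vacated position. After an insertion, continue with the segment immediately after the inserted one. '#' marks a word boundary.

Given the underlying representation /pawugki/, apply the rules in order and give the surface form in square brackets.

(1) Progressive Voicing Assimilation: [pawugki] → [pawuggi]
(2) Geminate Reduction: [pawuggi] → [pawugi]
(3) Final Vowel Deletion: [pawugi] → [pawug]

[pawug]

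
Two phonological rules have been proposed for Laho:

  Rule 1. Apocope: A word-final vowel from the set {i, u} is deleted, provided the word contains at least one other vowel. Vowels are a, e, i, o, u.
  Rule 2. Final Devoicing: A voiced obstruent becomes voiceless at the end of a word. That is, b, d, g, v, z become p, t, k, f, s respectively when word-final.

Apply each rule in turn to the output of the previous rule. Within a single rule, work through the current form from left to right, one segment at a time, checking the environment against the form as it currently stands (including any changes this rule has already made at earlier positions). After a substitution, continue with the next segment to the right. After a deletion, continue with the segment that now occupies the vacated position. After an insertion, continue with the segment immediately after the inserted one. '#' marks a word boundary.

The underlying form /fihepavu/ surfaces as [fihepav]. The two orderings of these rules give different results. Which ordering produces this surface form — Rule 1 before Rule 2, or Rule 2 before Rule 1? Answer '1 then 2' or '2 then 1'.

Order 1 then 2:
  1 Apocope: [fihepavu] → [fihepav]
  2 Final Devoicing: [fihepav] → [fihepaf]
  result: [fihepaf]
Order 2 then 1:
  2 Final Devoicing: no change — [fihepavu]
  1 Apocope: [fihepavu] → [fihepav]
  result: [fihepav]

2 then 1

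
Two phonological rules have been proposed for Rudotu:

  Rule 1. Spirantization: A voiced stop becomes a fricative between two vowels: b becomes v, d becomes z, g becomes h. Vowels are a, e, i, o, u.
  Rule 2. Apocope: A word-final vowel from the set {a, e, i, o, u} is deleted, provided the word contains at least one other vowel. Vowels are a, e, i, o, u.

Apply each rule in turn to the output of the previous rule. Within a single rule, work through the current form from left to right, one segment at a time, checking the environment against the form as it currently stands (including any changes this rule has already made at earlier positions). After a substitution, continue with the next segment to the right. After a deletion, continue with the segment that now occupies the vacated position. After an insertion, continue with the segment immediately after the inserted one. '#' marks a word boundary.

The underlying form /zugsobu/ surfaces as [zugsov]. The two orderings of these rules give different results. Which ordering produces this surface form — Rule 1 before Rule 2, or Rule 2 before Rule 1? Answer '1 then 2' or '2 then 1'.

1 then 2

Order 1 then 2:
  1 Spirantization: [zugsobu] → [zugsovu]
  2 Apocope: [zugsovu] → [zugsov]
  result: [zugsov]
Order 2 then 1:
  2 Apocope: [zugsobu] → [zugsob]
  1 Spirantization: no change — [zugsob]
  result: [zugsob]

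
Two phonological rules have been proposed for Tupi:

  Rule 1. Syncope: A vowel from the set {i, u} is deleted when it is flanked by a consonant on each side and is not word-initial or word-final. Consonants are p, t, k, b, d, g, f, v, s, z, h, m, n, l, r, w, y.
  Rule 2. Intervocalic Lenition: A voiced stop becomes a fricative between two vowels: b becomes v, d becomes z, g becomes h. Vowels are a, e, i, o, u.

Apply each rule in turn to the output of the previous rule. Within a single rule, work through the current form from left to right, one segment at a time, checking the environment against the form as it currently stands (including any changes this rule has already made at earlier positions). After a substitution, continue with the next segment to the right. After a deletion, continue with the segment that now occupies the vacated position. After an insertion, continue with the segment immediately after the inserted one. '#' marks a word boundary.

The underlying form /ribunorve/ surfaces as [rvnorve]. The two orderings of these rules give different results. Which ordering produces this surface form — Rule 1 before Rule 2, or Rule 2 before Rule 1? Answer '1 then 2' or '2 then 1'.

Order 1 then 2:
  1 Syncope: [ribunorve] → [rbnorve]
  2 Intervocalic Lenition: no change — [rbnorve]
  result: [rbnorve]
Order 2 then 1:
  2 Intervocalic Lenition: [ribunorve] → [rivunorve]
  1 Syncope: [rivunorve] → [rvnorve]
  result: [rvnorve]

2 then 1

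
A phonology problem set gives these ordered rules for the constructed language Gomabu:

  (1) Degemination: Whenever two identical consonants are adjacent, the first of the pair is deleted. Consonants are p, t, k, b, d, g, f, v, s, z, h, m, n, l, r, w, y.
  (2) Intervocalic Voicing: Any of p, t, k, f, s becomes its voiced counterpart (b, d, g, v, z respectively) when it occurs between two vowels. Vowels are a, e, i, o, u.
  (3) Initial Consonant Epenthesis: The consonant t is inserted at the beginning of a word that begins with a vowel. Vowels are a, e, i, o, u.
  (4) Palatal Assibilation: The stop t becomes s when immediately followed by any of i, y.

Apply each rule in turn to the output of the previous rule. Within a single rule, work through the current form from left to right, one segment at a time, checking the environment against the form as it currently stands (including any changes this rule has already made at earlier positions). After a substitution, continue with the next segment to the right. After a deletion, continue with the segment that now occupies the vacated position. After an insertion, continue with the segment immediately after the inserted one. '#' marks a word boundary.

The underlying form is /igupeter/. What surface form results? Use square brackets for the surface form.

[sigubeder]

(1) Degemination: no change — [igupeter]
(2) Intervocalic Voicing: [igupeter] → [igubeder]
(3) Initial Consonant Epenthesis: [igubeder] → [tigubeder]
(4) Palatal Assibilation: [tigubeder] → [sigubeder]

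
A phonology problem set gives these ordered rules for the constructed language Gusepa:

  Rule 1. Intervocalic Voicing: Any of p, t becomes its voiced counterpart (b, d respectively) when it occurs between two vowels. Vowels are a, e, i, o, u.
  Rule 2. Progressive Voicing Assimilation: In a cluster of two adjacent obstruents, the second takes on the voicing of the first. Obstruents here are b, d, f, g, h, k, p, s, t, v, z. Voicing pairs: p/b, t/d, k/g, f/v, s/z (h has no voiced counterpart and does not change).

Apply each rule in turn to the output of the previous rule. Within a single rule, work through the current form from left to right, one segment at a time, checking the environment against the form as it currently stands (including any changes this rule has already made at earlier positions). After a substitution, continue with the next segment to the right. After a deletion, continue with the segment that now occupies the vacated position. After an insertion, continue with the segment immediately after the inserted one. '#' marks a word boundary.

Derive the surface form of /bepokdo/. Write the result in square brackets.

[bebokto]

Rule 1 Intervocalic Voicing: [bepokdo] → [bebokdo]
Rule 2 Progressive Voicing Assimilation: [bebokdo] → [bebokto]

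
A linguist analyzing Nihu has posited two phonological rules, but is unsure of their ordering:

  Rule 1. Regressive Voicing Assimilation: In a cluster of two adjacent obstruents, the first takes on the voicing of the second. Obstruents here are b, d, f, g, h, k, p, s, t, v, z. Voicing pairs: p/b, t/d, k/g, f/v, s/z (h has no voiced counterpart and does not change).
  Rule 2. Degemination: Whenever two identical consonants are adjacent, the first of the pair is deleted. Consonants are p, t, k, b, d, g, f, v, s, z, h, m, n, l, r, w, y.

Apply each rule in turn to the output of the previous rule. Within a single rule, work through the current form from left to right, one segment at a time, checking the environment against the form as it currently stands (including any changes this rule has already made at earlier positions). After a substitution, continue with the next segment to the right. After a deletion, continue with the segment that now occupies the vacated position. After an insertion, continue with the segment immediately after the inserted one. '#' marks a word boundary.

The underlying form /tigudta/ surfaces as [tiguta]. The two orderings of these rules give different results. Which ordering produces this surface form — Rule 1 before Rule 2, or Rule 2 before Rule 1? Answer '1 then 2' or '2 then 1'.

1 then 2

Order 1 then 2:
  1 Regressive Voicing Assimilation: [tigudta] → [tigutta]
  2 Degemination: [tigutta] → [tiguta]
  result: [tiguta]
Order 2 then 1:
  2 Degemination: no change — [tigudta]
  1 Regressive Voicing Assimilation: [tigudta] → [tigutta]
  result: [tigutta]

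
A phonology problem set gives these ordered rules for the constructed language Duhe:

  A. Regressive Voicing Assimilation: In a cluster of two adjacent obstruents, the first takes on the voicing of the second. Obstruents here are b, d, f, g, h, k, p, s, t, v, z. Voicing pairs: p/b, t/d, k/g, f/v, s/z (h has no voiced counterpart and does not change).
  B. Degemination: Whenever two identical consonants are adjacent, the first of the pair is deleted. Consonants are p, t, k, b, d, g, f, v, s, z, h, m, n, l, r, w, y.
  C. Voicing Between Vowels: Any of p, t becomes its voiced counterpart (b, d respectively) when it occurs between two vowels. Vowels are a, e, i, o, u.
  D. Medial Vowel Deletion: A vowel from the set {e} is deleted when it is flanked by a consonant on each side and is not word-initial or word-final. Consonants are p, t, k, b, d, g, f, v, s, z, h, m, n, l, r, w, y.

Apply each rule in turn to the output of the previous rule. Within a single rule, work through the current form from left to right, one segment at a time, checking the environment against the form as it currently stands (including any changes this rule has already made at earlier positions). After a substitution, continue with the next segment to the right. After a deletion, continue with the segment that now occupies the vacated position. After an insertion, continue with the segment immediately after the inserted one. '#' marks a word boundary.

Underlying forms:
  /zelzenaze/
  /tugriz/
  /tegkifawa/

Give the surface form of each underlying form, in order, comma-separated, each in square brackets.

/zelzenaze/:
  A Regressive Voicing Assimilation: no change — [zelzenaze]
  B Degemination: no change — [zelzenaze]
  C Voicing Between Vowels: no change — [zelzenaze]
  D Medial Vowel Deletion: [zelzenaze] → [zlznaze]
/tugriz/:
  A Regressive Voicing Assimilation: no change — [tugriz]
  B Degemination: no change — [tugriz]
  C Voicing Between Vowels: no change — [tugriz]
  D Medial Vowel Deletion: no change — [tugriz]
/tegkifawa/:
  A Regressive Voicing Assimilation: [tegkifawa] → [tekkifawa]
  B Degemination: [tekkifawa] → [tekifawa]
  C Voicing Between Vowels: no change — [tekifawa]
  D Medial Vowel Deletion: [tekifawa] → [tkifawa]

[zlznaze], [tugriz], [tkifawa]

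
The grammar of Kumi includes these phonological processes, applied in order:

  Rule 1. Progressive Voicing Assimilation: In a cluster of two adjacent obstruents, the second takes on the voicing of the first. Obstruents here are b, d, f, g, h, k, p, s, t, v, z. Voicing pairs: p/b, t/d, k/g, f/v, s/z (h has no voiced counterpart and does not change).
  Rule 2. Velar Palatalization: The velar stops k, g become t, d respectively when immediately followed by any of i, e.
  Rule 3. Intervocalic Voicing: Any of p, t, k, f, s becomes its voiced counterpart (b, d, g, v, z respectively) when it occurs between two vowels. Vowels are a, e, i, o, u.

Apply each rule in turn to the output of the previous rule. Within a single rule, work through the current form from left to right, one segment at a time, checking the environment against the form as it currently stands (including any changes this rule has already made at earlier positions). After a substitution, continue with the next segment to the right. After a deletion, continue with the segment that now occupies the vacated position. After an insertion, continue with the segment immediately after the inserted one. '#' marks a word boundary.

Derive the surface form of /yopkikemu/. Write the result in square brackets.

Rule 1 Progressive Voicing Assimilation: no change — [yopkikemu]
Rule 2 Velar Palatalization: [yopkikemu] → [yoptitemu]
Rule 3 Intervocalic Voicing: [yoptitemu] → [yoptidemu]

[yoptidemu]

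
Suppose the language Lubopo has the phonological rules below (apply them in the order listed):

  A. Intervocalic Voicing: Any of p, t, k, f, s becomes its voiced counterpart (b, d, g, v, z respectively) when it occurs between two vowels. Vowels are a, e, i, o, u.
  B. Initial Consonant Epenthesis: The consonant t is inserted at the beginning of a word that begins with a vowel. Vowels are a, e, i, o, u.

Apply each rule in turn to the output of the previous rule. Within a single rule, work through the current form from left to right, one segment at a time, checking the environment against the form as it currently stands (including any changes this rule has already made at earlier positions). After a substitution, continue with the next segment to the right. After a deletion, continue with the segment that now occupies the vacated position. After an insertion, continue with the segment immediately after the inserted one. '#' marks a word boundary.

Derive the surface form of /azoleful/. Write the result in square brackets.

[tazolevul]

A Intervocalic Voicing: [azoleful] → [azolevul]
B Initial Consonant Epenthesis: [azolevul] → [tazolevul]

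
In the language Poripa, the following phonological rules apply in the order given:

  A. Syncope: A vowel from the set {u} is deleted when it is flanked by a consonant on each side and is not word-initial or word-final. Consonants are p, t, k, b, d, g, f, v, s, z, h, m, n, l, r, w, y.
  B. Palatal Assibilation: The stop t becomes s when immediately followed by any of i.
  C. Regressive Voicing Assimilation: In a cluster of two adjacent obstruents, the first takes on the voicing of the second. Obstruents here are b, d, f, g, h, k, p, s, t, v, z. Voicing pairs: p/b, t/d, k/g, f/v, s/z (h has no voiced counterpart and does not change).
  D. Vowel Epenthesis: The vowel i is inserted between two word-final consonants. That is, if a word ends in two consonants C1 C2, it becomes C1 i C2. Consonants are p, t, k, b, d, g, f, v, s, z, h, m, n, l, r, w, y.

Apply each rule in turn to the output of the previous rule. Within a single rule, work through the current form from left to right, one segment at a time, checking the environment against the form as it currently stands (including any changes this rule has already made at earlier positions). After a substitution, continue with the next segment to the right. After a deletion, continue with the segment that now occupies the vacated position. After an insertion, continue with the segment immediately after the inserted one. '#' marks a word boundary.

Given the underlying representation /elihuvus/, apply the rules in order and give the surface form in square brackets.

A Syncope: [elihuvus] → [elihvs]
B Palatal Assibilation: no change — [elihvs]
C Regressive Voicing Assimilation: [elihvs] → [elihfs]
D Vowel Epenthesis: [elihfs] → [elihfis]

[elihfis]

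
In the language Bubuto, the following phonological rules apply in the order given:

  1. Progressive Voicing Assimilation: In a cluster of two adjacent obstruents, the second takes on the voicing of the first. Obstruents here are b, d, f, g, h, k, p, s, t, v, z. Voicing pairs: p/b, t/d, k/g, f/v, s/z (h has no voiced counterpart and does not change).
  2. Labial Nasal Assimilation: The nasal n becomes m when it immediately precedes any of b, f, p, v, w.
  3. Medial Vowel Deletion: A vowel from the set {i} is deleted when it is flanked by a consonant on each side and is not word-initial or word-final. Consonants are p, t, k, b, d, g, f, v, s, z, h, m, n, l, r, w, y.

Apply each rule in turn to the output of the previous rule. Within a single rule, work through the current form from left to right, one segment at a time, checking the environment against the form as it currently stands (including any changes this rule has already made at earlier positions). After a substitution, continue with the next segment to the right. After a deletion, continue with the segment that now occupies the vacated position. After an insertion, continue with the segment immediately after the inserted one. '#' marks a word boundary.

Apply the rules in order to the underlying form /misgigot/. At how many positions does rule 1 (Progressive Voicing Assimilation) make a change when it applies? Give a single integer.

1

1 Progressive Voicing Assimilation: [misgigot] → [miskigot]
2 Labial Nasal Assimilation: no change — [miskigot]
3 Medial Vowel Deletion: [miskigot] → [mskgot]
Rule 1 changed 1 position(s).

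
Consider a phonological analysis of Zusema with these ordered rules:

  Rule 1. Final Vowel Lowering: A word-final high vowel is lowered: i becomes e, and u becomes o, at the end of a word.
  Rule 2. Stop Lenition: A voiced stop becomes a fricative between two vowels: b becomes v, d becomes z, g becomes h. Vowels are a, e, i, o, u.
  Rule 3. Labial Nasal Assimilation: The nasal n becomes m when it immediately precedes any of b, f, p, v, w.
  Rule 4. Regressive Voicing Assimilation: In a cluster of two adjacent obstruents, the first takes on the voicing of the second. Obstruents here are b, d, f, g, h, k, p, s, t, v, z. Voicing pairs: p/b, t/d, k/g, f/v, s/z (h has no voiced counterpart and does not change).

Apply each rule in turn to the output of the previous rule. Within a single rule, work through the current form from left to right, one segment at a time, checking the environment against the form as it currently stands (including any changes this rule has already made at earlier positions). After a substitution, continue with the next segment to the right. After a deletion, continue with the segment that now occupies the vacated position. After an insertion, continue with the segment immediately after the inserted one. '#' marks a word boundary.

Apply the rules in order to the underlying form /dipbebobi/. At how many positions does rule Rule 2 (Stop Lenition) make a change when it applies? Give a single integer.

2

Rule 1 Final Vowel Lowering: [dipbebobi] → [dipbebobe]
Rule 2 Stop Lenition: [dipbebobe] → [dipbevove]
Rule 3 Labial Nasal Assimilation: no change — [dipbevove]
Rule 4 Regressive Voicing Assimilation: [dipbevove] → [dibbevove]
Rule Rule 2 changed 2 position(s).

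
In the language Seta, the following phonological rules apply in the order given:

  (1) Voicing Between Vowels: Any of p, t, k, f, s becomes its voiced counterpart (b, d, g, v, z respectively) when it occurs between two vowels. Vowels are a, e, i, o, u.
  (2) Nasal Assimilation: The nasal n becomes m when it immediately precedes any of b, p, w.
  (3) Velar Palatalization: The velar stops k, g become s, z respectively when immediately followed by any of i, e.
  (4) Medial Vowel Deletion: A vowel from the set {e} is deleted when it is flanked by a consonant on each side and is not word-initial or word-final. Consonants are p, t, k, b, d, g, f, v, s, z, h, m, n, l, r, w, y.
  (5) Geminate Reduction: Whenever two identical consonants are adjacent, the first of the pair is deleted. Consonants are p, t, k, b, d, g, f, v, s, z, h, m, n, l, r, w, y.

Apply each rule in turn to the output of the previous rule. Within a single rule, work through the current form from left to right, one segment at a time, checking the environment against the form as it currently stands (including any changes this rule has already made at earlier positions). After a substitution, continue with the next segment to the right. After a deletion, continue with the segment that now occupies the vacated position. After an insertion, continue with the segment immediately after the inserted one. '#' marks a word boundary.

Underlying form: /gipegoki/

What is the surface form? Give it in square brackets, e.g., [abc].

[zibgozi]

(1) Voicing Between Vowels: [gipegoki] → [gibegogi]
(2) Nasal Assimilation: no change — [gibegogi]
(3) Velar Palatalization: [gibegogi] → [zibegozi]
(4) Medial Vowel Deletion: [zibegozi] → [zibgozi]
(5) Geminate Reduction: no change — [zibgozi]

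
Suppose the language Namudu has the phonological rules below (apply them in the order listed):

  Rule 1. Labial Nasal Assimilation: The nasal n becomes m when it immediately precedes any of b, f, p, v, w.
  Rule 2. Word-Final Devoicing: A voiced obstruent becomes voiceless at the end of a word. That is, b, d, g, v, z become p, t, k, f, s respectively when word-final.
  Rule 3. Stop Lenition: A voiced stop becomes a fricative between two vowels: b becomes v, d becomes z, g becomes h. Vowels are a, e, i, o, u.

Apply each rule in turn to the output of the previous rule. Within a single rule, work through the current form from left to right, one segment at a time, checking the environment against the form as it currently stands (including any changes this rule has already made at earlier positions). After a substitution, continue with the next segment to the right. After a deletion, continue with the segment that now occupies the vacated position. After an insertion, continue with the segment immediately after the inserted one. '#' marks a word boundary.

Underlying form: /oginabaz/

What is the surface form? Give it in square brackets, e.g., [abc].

[ohinavas]

Rule 1 Labial Nasal Assimilation: no change — [oginabaz]
Rule 2 Word-Final Devoicing: [oginabaz] → [oginabas]
Rule 3 Stop Lenition: [oginabas] → [ohinavas]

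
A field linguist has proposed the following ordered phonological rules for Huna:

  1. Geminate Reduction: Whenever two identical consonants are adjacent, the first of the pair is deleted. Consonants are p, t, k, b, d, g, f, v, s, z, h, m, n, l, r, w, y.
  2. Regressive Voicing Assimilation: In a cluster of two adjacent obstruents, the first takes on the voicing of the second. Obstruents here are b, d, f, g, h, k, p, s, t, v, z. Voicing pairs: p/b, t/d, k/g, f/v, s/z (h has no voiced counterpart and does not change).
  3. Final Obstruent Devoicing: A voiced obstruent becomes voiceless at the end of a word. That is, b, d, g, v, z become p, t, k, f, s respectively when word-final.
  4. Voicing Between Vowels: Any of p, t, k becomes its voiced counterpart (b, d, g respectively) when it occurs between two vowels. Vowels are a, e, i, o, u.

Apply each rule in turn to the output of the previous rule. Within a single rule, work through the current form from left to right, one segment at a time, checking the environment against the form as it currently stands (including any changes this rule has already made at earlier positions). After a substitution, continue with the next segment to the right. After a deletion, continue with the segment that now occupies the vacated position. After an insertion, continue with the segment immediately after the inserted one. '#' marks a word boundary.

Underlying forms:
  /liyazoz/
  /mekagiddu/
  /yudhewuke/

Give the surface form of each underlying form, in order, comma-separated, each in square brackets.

[liyazos], [megagidu], [yuthewuge]

/liyazoz/:
  1 Geminate Reduction: no change — [liyazoz]
  2 Regressive Voicing Assimilation: no change — [liyazoz]
  3 Final Obstruent Devoicing: [liyazoz] → [liyazos]
  4 Voicing Between Vowels: no change — [liyazos]
/mekagiddu/:
  1 Geminate Reduction: [mekagiddu] → [mekagidu]
  2 Regressive Voicing Assimilation: no change — [mekagidu]
  3 Final Obstruent Devoicing: no change — [mekagidu]
  4 Voicing Between Vowels: [mekagidu] → [megagidu]
/yudhewuke/:
  1 Geminate Reduction: no change — [yudhewuke]
  2 Regressive Voicing Assimilation: [yudhewuke] → [yuthewuke]
  3 Final Obstruent Devoicing: no change — [yuthewuke]
  4 Voicing Between Vowels: [yuthewuke] → [yuthewuge]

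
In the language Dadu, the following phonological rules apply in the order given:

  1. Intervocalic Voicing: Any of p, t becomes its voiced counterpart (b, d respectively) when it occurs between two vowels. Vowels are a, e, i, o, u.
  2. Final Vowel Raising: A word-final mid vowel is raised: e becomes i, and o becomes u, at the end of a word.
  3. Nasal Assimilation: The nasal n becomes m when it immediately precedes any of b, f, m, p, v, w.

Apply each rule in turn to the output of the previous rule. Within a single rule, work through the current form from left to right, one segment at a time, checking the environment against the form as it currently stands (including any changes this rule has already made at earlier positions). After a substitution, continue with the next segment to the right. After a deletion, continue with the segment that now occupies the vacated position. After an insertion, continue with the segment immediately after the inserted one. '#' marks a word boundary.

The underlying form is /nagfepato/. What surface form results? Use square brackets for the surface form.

1 Intervocalic Voicing: [nagfepato] → [nagfebado]
2 Final Vowel Raising: [nagfebado] → [nagfebadu]
3 Nasal Assimilation: no change — [nagfebadu]

[nagfebadu]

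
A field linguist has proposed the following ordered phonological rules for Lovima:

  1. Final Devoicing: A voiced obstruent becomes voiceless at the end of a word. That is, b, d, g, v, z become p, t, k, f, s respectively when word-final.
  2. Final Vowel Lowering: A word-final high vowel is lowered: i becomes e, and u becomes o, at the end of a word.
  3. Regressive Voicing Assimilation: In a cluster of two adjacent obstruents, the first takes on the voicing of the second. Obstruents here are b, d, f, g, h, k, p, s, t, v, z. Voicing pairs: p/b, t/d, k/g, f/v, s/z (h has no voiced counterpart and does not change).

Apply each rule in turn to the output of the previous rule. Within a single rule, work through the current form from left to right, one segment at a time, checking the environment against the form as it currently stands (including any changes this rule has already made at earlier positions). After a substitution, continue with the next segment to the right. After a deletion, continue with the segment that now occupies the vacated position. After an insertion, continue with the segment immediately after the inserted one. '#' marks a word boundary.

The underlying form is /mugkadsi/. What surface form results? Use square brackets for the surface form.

1 Final Devoicing: no change — [mugkadsi]
2 Final Vowel Lowering: [mugkadsi] → [mugkadse]
3 Regressive Voicing Assimilation: [mugkadse] → [mukkatse]

[mukkatse]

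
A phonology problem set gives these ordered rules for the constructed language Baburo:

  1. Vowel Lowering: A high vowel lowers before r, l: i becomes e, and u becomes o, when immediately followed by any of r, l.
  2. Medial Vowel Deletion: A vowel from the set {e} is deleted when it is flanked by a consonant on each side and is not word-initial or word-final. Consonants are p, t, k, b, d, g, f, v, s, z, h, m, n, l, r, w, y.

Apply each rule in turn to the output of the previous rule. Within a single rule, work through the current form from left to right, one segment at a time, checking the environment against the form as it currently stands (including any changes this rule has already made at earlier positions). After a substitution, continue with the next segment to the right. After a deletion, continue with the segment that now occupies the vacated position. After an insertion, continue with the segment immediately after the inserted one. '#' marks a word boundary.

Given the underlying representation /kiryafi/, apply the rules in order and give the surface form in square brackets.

[kryafi]

1 Vowel Lowering: [kiryafi] → [keryafi]
2 Medial Vowel Deletion: [keryafi] → [kryafi]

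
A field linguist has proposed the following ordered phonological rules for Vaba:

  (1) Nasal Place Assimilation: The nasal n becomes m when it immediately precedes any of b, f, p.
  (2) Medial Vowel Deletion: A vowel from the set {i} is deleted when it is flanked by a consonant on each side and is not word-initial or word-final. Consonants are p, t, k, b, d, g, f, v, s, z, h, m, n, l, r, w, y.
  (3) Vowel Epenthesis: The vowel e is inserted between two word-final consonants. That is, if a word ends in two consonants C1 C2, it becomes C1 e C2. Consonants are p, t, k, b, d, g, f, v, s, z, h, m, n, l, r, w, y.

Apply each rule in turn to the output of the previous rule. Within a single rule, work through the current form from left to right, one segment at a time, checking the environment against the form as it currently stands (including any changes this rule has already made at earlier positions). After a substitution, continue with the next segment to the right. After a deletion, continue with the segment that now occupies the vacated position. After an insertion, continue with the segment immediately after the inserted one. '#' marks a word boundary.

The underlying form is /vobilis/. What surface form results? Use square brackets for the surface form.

(1) Nasal Place Assimilation: no change — [vobilis]
(2) Medial Vowel Deletion: [vobilis] → [vobls]
(3) Vowel Epenthesis: [vobls] → [vobles]

[vobles]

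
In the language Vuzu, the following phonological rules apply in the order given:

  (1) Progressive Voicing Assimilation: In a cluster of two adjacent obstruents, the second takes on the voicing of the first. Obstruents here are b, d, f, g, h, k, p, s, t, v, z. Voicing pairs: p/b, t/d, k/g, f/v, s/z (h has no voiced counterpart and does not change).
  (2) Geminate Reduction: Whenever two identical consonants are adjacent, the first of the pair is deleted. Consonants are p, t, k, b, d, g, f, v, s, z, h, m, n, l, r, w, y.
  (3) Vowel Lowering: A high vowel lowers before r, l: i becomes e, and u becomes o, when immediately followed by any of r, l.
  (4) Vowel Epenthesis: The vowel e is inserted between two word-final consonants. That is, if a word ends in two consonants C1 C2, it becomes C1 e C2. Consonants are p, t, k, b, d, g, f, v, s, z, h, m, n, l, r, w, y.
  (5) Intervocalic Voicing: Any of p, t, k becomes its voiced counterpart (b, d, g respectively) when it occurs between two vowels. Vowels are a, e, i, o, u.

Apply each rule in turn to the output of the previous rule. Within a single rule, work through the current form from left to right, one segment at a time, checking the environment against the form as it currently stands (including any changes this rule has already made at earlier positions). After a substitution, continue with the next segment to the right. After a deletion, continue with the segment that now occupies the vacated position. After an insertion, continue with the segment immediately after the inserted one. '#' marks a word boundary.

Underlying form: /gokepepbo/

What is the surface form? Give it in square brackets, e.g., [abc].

(1) Progressive Voicing Assimilation: [gokepepbo] → [gokepeppo]
(2) Geminate Reduction: [gokepeppo] → [gokepepo]
(3) Vowel Lowering: no change — [gokepepo]
(4) Vowel Epenthesis: no change — [gokepepo]
(5) Intervocalic Voicing: [gokepepo] → [gogebebo]

[gogebebo]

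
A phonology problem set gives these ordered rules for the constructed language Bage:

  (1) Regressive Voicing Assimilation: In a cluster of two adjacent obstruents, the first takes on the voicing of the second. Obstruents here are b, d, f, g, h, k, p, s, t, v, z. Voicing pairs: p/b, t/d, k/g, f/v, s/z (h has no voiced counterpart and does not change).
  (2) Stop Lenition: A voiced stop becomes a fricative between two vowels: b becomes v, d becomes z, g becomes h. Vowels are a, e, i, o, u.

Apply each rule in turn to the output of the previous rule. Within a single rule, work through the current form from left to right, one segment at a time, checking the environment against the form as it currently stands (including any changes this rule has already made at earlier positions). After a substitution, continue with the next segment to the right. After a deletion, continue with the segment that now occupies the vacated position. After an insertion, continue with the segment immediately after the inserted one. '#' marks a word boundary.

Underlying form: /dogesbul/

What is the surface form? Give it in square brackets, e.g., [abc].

(1) Regressive Voicing Assimilation: [dogesbul] → [dogezbul]
(2) Stop Lenition: [dogezbul] → [dohezbul]

[dohezbul]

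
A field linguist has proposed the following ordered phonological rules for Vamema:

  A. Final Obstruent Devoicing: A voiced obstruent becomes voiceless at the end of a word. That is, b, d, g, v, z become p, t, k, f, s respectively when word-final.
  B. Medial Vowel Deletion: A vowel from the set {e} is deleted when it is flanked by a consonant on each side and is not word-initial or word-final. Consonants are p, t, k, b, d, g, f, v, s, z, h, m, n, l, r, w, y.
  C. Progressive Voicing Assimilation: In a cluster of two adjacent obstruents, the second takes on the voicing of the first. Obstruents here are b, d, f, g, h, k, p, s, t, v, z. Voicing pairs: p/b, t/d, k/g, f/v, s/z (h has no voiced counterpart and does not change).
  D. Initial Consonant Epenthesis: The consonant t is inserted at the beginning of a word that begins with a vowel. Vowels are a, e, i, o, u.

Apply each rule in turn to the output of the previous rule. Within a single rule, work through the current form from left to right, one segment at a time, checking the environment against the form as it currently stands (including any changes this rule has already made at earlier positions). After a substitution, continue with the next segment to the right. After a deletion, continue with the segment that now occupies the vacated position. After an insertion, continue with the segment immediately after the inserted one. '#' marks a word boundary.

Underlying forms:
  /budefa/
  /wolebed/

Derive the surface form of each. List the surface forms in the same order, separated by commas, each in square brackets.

/budefa/:
  A Final Obstruent Devoicing: no change — [budefa]
  B Medial Vowel Deletion: [budefa] → [budfa]
  C Progressive Voicing Assimilation: [budfa] → [budva]
  D Initial Consonant Epenthesis: no change — [budva]
/wolebed/:
  A Final Obstruent Devoicing: [wolebed] → [wolebet]
  B Medial Vowel Deletion: [wolebet] → [wolbt]
  C Progressive Voicing Assimilation: [wolbt] → [wolbd]
  D Initial Consonant Epenthesis: no change — [wolbd]

[budva], [wolbd]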